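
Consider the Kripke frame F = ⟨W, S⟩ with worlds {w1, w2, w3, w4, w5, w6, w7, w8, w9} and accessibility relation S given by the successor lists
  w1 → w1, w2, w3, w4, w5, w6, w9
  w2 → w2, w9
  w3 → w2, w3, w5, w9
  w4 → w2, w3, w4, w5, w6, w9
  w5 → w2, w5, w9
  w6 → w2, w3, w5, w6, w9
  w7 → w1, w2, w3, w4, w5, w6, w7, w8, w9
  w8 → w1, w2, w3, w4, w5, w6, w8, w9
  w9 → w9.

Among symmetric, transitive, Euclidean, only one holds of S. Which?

transitive

Symmetric: no — w1 S w2 but not w2 S w1.
Transitive: yes — every two-step S-path is closed by a direct edge.
Euclidean: no — w1 S w2 and w1 S w3, but not w2 S w3.
Only transitive holds.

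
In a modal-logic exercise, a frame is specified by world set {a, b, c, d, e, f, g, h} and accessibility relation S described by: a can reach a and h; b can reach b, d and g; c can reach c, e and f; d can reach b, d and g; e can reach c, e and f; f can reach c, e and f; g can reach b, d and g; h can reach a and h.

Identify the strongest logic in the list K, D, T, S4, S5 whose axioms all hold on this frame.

S5

Serial (axiom D): yes — every world has a successor (e.g. a S a).
Reflexive (axiom T): yes — every world is S-related to itself.
Transitive (axiom 4): yes — every two-step S-path is closed by a direct edge.
Euclidean (axiom 5): yes — any two successors of a common world are S-related.
So F validates K, D, T, S4, S5. The strongest is S5.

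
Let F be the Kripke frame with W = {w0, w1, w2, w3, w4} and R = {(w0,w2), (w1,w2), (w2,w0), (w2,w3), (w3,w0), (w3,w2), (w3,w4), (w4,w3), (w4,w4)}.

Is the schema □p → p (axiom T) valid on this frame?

No

The schema T characterises exactly the reflexive frames.
Reflexive: no — w0 is not related to itself.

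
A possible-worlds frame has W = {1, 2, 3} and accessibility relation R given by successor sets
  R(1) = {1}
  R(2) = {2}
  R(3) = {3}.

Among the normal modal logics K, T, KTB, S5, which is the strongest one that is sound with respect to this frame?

Reflexive (axiom T): yes — every world is R-related to itself.
Symmetric (axiom B): yes — every pair in R has its reverse in R.
Euclidean (axiom 5): yes — any two successors of a common world are R-related.
So F validates K, T, KTB, S5. The strongest is S5.

S5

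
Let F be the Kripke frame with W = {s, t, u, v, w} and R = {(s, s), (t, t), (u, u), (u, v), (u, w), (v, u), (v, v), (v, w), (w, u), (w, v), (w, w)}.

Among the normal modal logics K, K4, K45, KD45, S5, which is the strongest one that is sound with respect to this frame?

S5

Transitive (axiom 4): yes — every two-step R-path is closed by a direct edge.
Euclidean (axiom 5): yes — any two successors of a common world are R-related.
Serial (axiom D): yes — every world has a successor (e.g. s R s).
Reflexive (axiom T): yes — every world is R-related to itself.
So F validates K, K4, K45, KD45, S5. The strongest is S5.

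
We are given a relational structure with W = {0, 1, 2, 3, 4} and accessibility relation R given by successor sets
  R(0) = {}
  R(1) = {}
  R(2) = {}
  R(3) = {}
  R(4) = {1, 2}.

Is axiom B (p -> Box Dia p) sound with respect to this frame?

By correspondence theory, B is valid on a frame iff R is symmetric.
Symmetric: no — 4 R 1 but not 1 R 4.

No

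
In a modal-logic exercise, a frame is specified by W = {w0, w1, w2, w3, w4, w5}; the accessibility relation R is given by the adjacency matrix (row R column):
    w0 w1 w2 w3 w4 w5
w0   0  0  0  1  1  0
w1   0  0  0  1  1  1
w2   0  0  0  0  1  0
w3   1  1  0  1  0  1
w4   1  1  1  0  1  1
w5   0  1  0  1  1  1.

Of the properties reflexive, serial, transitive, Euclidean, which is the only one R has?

serial

Reflexive: no — w0 is not related to itself.
Serial: yes — every world has a successor (e.g. w0 R w3).
Transitive: no — w0 R w3 and w3 R w1, but not w0 R w1.
Euclidean: no — w0 R w3 and w0 R w4, but not w3 R w4.
Only serial holds.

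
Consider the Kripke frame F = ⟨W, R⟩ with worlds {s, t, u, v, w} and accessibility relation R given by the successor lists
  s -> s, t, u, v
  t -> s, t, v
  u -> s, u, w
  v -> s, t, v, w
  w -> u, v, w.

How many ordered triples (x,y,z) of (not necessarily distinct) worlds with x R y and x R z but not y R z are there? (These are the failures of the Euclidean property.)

12

Enumerating: (s,t,u), (s,u,t), (s,u,v), (s,v,u), (u,s,w), (u,w,s), (v,s,w), (v,t,w), (v,w,s), (v,w,t), (w,u,v), (w,v,u).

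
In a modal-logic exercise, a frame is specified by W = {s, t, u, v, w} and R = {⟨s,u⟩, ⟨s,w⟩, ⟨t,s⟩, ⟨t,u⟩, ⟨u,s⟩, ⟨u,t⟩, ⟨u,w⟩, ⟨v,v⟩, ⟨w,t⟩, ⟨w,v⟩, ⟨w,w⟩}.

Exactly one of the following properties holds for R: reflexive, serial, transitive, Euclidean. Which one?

serial

Reflexive: no — s is not related to itself.
Serial: yes — every world has a successor (e.g. s R u).
Transitive: no — s R u and u R t, but not s R t.
Euclidean: no — s R w and s R u, but not w R u.
Only serial holds.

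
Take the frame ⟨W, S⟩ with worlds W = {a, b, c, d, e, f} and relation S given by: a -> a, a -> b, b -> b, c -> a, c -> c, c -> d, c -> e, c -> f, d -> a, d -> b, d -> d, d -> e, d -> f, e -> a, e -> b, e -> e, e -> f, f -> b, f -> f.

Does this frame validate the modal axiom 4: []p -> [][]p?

Axiom 4 corresponds to the accessibility relation being transitive.
Transitive: no — c S a and a S b, but not c S b.

No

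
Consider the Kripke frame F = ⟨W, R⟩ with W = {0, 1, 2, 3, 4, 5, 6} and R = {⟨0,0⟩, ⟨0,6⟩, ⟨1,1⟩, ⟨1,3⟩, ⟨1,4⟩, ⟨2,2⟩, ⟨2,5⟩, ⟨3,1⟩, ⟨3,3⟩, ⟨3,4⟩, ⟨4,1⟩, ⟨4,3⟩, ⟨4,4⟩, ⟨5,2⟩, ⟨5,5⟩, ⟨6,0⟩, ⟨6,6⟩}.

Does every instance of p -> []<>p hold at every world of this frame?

Yes

Axiom B corresponds to the accessibility relation being symmetric.
Symmetric: yes — every pair in R has its reverse in R.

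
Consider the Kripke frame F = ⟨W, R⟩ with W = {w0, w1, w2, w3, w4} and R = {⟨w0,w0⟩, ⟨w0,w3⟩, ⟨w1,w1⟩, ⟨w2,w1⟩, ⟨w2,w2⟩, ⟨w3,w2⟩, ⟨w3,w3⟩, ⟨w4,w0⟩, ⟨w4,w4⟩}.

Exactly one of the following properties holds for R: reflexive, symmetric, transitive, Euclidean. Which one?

Reflexive: yes — every world is R-related to itself.
Symmetric: no — w0 R w3 but not w3 R w0.
Transitive: no — w0 R w3 and w3 R w2, but not w0 R w2.
Euclidean: no — w0 R w3 and w0 R w0, but not w3 R w0.
Only reflexive holds.

reflexive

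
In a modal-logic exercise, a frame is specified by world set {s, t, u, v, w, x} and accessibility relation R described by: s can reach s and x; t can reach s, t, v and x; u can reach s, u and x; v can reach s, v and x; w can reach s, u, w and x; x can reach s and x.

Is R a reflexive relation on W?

Yes

Reflexive: yes — every world is R-related to itself.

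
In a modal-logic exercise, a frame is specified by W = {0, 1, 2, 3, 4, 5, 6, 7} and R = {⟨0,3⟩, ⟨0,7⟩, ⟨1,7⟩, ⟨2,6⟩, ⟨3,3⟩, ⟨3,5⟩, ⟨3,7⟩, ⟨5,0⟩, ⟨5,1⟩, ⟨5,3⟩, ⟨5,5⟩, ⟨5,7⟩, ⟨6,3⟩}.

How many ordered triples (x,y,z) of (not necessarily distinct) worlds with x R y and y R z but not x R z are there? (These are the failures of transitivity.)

Enumerating: (0,3,5), (2,6,3), (3,5,0), (3,5,1), (6,3,5), (6,3,7).

6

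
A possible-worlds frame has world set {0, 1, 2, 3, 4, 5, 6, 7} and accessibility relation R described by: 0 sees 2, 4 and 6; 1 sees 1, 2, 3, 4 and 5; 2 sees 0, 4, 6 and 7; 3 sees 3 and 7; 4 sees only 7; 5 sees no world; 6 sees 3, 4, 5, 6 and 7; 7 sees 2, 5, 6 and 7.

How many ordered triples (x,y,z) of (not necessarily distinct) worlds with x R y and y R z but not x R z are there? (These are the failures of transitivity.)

27

Enumerating: (0,2,0), (0,2,7), (0,4,7), (0,6,3), (0,6,5), (0,6,7), (1,2,0), (1,2,6), (1,2,7), (1,3,7), (1,4,7), (2,0,2), … and 15 more.
Total: 27.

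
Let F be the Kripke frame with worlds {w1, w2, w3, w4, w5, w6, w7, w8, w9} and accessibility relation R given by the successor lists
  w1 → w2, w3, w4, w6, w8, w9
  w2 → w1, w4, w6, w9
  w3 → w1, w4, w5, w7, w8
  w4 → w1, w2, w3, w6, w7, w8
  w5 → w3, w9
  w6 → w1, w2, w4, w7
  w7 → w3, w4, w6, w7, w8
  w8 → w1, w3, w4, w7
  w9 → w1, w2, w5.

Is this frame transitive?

No

Transitive: no — w1 R w3 and w3 R w5, but not w1 R w5.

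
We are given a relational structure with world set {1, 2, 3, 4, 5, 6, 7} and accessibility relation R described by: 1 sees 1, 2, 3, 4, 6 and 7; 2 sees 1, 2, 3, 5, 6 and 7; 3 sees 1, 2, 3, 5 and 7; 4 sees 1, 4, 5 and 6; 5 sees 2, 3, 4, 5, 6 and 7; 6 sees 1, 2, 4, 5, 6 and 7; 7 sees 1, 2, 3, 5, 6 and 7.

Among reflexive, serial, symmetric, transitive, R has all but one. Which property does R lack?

transitive

Reflexive: yes — every world is R-related to itself.
Serial: yes — every world has a successor (e.g. 1 R 1).
Symmetric: yes — every pair in R has its reverse in R.
Transitive: no — 1 R 2 and 2 R 5, but not 1 R 5.
Only transitive fails.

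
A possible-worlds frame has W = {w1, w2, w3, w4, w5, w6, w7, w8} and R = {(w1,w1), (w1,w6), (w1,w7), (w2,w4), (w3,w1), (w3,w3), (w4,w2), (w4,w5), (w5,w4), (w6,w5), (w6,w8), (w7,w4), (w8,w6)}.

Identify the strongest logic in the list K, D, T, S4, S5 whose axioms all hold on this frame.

Serial (axiom D): yes — every world has a successor (e.g. w1 R w1).
Reflexive (axiom T): no — w2 is not related to itself.
Transitive (axiom 4): no — w1 R w6 and w6 R w5, but not w1 R w5.
Euclidean (axiom 5): no — w1 R w6 and w1 R w7, but not w6 R w7.
So F validates K, D; T would additionally require R to be reflexive. The strongest is D.

D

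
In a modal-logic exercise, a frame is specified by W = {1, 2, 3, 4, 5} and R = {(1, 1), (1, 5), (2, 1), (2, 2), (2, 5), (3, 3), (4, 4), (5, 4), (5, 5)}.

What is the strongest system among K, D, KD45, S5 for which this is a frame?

Serial (axiom D): yes — every world has a successor (e.g. 1 R 1).
Euclidean (axiom 5): no — 2 R 5 and 2 R 1, but not 5 R 1.
Transitive (axiom 4): no — 1 R 5 and 5 R 4, but not 1 R 4.
Reflexive (axiom T): yes — every world is R-related to itself.
So F validates K, D; KD45 would additionally require R to be Euclidean and transitive. The strongest is D.

D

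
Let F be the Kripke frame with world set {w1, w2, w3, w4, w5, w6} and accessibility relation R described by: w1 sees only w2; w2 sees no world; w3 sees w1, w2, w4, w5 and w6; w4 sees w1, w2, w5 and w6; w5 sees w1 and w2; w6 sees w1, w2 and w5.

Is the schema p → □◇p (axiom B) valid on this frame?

No

By correspondence theory, B is valid on a frame iff R is symmetric.
Symmetric: no — w1 R w2 but not w2 R w1.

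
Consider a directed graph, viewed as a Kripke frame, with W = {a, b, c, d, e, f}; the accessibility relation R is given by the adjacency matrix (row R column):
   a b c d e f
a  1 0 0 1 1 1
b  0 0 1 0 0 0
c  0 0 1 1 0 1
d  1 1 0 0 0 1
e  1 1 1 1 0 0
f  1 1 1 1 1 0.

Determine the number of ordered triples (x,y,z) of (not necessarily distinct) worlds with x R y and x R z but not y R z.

Enumerating: (a,d,d), (a,d,e), (a,e,e), (a,e,f), (a,f,f), (c,d,c), (c,d,d), (c,f,f), (d,a,b), (d,b,a), (d,b,b), (d,b,f), … and 23 more.
Total: 35.

35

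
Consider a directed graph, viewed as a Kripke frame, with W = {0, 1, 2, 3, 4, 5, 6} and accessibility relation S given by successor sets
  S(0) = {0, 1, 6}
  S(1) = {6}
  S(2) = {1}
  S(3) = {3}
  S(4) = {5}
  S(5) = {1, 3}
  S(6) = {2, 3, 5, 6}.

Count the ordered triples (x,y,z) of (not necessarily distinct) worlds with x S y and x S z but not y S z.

Enumerating: (0,1,0), (0,1,1), (0,6,0), (0,6,1), (2,1,1), (4,5,5), (5,1,1), (5,1,3), (5,3,1), (6,2,2), (6,2,3), (6,2,5), … and 7 more.
Total: 19.

19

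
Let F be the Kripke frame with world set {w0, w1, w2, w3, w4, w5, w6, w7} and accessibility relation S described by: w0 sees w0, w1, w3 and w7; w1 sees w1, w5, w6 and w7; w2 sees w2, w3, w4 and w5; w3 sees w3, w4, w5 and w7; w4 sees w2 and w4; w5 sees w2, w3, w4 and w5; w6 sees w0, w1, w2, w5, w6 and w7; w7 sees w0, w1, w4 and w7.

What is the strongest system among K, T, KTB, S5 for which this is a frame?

T

Reflexive (axiom T): yes — every world is S-related to itself.
Symmetric (axiom B): no — w0 S w1 but not w1 S w0.
Euclidean (axiom 5): no — w0 S w1 and w0 S w3, but not w1 S w3.
So F validates K, T; KTB would additionally require S to be symmetric. The strongest is T.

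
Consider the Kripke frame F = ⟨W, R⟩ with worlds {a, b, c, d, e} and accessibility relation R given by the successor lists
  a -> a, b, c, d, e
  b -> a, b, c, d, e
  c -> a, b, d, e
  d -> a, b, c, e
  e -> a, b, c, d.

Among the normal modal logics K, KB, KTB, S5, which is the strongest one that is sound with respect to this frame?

KB

Symmetric (axiom B): yes — every pair in R has its reverse in R.
Reflexive (axiom T): no — c is not related to itself.
Euclidean (axiom 5): no — a R c and a R c, but not c R c.
So F validates K, KB; KTB would additionally require R to be reflexive. The strongest is KB.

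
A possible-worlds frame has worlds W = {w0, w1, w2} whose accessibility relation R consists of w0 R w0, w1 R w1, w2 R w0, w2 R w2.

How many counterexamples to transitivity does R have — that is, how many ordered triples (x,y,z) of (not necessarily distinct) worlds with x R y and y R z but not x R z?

R is transitive; there are no such tuples.

0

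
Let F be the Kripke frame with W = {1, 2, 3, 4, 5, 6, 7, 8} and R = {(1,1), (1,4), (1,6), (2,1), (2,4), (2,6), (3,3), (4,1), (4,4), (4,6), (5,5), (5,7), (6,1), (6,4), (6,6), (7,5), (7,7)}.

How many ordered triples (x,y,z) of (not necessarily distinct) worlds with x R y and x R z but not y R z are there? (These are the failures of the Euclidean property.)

0

R is Euclidean; there are no such tuples.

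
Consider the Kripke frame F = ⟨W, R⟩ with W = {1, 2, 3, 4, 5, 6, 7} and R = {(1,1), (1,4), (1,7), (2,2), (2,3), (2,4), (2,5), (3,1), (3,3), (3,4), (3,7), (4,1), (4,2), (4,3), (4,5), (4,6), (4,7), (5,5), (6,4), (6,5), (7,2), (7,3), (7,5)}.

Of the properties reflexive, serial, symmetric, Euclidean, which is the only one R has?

serial

Reflexive: no — 4 is not related to itself.
Serial: yes — every world has a successor (e.g. 1 R 1).
Symmetric: no — 1 R 7 but not 7 R 1.
Euclidean: no — 1 R 7 and 1 R 4, but not 7 R 4.
Only serial holds.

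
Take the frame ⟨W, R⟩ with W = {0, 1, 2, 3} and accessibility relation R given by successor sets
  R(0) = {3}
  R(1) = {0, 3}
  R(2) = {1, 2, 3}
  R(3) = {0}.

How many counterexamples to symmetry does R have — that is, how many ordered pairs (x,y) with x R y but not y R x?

4

Enumerating: (1,0), (1,3), (2,1), (2,3).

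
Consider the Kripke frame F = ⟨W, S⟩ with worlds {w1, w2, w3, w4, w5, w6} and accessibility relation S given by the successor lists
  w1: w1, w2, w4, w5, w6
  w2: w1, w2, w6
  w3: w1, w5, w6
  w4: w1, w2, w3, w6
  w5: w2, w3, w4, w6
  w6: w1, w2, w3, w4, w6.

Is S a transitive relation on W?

No

Transitive: no — w1 S w4 and w4 S w3, but not w1 S w3.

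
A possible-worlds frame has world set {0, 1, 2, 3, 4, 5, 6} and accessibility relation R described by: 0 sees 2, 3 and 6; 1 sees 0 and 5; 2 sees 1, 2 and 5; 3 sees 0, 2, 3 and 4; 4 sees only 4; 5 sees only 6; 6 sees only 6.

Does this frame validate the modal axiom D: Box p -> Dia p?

Yes

By correspondence theory, D is valid on a frame iff R is serial.
Serial: yes — every world has a successor (e.g. 0 R 2).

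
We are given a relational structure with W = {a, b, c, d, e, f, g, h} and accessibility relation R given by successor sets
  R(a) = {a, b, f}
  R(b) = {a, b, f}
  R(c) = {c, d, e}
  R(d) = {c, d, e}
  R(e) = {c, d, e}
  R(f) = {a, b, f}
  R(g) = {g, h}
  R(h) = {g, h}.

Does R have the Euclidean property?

Yes

Euclidean: yes — any two successors of a common world are R-related.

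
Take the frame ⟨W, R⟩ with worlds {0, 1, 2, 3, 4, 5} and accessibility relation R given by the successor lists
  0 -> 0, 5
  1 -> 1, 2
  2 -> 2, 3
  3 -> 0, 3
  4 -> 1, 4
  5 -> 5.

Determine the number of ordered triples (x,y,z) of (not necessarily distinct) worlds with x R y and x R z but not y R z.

Enumerating: (0,5,0), (1,2,1), (2,3,2), (3,0,3), (4,1,4).

5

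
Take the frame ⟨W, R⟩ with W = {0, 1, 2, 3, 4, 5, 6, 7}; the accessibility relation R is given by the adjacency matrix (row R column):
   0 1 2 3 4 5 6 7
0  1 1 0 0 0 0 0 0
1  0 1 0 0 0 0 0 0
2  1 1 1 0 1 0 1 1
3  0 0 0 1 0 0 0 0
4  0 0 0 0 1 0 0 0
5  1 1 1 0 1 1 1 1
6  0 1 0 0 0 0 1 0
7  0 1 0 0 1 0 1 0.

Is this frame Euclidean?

Euclidean: no — 2 R 0 and 2 R 4, but not 0 R 4.

No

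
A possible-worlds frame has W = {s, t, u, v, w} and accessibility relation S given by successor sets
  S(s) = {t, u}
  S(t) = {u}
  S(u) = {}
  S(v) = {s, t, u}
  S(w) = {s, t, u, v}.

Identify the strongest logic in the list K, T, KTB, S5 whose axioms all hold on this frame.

Reflexive (axiom T): no — s is not related to itself.
Symmetric (axiom B): no — s S t but not t S s.
Euclidean (axiom 5): no — s S u and s S t, but not u S t.
So F validates K; T would additionally require S to be reflexive. The strongest is K.

K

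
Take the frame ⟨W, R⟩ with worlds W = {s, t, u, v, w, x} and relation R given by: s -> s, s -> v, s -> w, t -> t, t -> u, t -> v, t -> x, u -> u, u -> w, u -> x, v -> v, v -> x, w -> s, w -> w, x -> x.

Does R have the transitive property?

Transitive: no — s R v and v R x, but not s R x.

No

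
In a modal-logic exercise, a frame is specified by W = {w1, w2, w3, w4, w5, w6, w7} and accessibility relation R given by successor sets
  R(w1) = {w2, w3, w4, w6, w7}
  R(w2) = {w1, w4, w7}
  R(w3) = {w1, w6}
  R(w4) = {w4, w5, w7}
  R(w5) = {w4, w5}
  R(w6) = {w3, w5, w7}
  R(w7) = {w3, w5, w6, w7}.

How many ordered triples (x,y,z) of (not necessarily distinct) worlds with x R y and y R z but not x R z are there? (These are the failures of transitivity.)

28

Enumerating: (w1,w2,w1), (w1,w3,w1), (w1,w4,w5), (w1,w6,w5), (w1,w7,w5), (w2,w1,w2), (w2,w1,w3), (w2,w1,w6), (w2,w4,w5), (w2,w7,w3), (w2,w7,w5), (w2,w7,w6), … and 16 more.
Total: 28.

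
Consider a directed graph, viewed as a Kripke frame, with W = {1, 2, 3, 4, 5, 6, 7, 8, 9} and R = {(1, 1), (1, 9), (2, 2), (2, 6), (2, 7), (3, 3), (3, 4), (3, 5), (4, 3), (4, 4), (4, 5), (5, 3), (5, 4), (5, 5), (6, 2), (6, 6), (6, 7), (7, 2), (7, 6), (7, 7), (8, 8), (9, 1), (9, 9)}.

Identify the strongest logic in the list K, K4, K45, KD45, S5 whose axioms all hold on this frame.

S5

Transitive (axiom 4): yes — every two-step R-path is closed by a direct edge.
Euclidean (axiom 5): yes — any two successors of a common world are R-related.
Serial (axiom D): yes — every world has a successor (e.g. 1 R 1).
Reflexive (axiom T): yes — every world is R-related to itself.
So F validates K, K4, K45, KD45, S5. The strongest is S5.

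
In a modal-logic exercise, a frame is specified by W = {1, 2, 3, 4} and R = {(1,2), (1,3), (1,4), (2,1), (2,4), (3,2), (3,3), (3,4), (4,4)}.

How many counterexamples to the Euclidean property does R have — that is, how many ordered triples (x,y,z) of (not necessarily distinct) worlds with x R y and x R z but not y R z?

Enumerating: (1,2,2), (1,2,3), (1,4,2), (1,4,3), (2,1,1), (2,4,1), (3,2,2), (3,2,3), (3,4,2), (3,4,3).

10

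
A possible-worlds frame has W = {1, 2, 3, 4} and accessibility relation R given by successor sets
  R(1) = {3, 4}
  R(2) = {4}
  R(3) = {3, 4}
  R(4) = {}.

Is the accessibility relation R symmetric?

No

Symmetric: no — 1 R 3 but not 3 R 1.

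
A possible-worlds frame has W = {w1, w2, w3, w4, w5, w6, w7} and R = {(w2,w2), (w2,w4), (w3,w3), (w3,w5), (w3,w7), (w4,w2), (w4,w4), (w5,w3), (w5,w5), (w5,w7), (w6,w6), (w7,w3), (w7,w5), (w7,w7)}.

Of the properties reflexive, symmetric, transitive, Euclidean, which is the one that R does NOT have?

reflexive

Reflexive: no — w1 is not related to itself.
Symmetric: yes — every pair in R has its reverse in R.
Transitive: yes — every two-step R-path is closed by a direct edge.
Euclidean: yes — any two successors of a common world are R-related.
Only reflexive fails.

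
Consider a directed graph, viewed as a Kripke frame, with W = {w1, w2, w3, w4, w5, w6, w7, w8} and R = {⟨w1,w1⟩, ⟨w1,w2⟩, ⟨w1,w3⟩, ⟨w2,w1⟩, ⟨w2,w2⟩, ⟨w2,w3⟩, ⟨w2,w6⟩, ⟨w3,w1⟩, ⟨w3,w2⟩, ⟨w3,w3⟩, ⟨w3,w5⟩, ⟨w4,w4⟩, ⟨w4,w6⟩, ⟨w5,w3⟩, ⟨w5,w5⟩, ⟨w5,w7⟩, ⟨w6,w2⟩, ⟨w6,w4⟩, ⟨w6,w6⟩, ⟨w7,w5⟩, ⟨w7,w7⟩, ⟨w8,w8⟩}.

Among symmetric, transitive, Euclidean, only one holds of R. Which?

symmetric

Symmetric: yes — every pair in R has its reverse in R.
Transitive: no — w1 R w2 and w2 R w6, but not w1 R w6.
Euclidean: no — w2 R w1 and w2 R w6, but not w1 R w6.
Only symmetric holds.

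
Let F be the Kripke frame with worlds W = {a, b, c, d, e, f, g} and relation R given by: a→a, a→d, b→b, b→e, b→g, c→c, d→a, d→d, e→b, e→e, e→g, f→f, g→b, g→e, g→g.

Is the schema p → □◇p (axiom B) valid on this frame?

Yes

By correspondence theory, B is valid on a frame iff R is symmetric.
Symmetric: yes — every pair in R has its reverse in R.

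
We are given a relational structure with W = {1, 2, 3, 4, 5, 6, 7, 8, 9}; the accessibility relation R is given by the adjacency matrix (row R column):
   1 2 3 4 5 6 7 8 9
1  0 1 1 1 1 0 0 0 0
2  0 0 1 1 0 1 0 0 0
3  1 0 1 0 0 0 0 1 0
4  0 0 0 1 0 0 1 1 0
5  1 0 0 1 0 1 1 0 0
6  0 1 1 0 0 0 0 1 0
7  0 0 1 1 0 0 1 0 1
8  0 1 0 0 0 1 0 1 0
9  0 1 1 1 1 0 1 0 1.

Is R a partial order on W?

No

Reflexive: no — 1 is not related to itself.
Transitive: no — 1 R 2 and 2 R 6, but not 1 R 6.
Antisymmetric: no — 1 R 3 and 3 R 1 with 1 ≠ 3.
So R is not a partial order.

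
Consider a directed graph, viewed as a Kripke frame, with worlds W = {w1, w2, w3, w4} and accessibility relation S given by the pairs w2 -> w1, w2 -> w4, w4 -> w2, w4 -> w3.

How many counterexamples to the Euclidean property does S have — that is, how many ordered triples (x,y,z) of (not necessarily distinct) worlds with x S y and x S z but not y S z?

Enumerating: (w2,w1,w1), (w2,w1,w4), (w2,w4,w1), (w2,w4,w4), (w4,w2,w2), (w4,w2,w3), (w4,w3,w2), (w4,w3,w3).

8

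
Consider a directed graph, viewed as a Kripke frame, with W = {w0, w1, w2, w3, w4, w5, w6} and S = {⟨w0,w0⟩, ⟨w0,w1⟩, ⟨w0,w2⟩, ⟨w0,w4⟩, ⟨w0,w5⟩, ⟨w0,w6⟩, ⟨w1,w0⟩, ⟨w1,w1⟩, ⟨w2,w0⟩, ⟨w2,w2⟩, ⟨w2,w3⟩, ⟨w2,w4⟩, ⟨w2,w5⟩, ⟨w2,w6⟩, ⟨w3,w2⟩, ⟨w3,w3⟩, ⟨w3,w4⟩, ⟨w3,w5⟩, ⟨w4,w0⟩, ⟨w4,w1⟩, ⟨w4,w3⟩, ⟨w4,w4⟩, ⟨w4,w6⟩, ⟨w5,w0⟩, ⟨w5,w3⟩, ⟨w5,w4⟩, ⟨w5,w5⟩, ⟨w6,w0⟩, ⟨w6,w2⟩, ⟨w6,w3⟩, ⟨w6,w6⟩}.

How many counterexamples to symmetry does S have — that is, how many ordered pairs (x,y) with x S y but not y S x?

Enumerating: (w2,w4), (w2,w5), (w4,w1), (w4,w6), (w5,w4), (w6,w3).

6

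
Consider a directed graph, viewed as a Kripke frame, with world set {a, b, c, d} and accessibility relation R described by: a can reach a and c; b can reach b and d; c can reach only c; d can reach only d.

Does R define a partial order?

Yes

Reflexive: yes — every world is R-related to itself.
Transitive: yes — every two-step R-path is closed by a direct edge.
Antisymmetric: yes — no distinct pair is related both ways.
So R is a partial order.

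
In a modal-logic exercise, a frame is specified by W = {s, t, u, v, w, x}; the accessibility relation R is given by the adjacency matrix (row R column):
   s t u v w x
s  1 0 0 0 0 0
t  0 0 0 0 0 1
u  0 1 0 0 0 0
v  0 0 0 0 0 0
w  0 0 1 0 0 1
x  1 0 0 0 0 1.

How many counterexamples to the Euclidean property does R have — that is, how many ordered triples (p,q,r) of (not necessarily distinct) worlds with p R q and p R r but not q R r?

Enumerating: (u,t,t), (w,u,u), (w,u,x), (w,x,u), (x,s,x).

5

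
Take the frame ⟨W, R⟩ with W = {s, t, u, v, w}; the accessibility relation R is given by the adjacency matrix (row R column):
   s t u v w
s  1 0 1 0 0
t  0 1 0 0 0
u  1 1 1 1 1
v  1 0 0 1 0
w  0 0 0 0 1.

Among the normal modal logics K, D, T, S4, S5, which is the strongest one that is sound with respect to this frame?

Serial (axiom D): yes — every world has a successor (e.g. s R s).
Reflexive (axiom T): yes — every world is R-related to itself.
Transitive (axiom 4): no — s R u and u R t, but not s R t.
Euclidean (axiom 5): no — u R s and u R t, but not s R t.
So F validates K, D, T; S4 would additionally require R to be transitive. The strongest is T.

T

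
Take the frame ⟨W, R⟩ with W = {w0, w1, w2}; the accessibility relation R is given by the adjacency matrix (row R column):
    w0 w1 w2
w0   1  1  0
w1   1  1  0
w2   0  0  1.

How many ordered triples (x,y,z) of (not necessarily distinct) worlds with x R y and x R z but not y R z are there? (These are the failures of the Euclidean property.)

R is Euclidean; there are no such tuples.

0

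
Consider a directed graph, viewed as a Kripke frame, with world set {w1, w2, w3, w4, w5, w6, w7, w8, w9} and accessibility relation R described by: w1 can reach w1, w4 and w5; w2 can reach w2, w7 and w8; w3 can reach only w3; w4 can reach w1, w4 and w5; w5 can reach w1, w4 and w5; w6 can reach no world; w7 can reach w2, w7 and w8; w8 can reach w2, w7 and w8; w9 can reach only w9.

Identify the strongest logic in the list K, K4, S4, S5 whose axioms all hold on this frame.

K4

Transitive (axiom 4): yes — every two-step R-path is closed by a direct edge.
Reflexive (axiom T): no — w6 is not related to itself.
Euclidean (axiom 5): yes — any two successors of a common world are R-related.
So F validates K, K4; S4 would additionally require R to be reflexive. The strongest is K4.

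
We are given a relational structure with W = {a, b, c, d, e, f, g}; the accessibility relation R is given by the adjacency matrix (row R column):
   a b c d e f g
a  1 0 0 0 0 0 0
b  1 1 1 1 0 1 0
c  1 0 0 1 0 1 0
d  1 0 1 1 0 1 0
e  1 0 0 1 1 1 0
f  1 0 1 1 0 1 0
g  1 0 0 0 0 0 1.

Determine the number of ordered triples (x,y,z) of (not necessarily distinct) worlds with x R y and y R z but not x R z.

Enumerating: (c,d,c), (c,f,c), (e,d,c), (e,f,c).

4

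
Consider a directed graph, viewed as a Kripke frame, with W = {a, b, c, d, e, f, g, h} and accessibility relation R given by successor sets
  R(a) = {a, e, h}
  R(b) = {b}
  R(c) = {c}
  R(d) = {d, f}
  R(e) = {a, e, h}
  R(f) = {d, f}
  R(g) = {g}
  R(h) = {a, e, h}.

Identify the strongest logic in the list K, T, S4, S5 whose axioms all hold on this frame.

S5

Reflexive (axiom T): yes — every world is R-related to itself.
Transitive (axiom 4): yes — every two-step R-path is closed by a direct edge.
Euclidean (axiom 5): yes — any two successors of a common world are R-related.
So F validates K, T, S4, S5. The strongest is S5.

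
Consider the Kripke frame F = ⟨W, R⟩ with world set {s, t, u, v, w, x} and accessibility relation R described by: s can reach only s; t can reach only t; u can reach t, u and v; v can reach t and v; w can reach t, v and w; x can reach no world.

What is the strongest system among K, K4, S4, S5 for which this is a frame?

Transitive (axiom 4): yes — every two-step R-path is closed by a direct edge.
Reflexive (axiom T): no — x is not related to itself.
Euclidean (axiom 5): no — u R t and u R v, but not t R v.
So F validates K, K4; S4 would additionally require R to be reflexive. The strongest is K4.

K4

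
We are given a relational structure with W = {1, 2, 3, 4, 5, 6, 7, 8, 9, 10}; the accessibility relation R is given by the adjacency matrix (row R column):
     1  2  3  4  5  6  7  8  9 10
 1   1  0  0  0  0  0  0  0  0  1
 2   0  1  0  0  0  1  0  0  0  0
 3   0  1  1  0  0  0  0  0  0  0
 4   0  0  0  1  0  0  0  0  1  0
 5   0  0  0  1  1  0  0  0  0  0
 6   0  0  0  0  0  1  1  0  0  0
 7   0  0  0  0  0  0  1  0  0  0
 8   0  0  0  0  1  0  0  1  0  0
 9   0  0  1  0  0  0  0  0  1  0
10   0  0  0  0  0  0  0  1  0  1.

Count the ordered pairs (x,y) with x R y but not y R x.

Enumerating: (1,10), (10,8), (2,6), (3,2), (4,9), (5,4), (6,7), (8,5), (9,3).

9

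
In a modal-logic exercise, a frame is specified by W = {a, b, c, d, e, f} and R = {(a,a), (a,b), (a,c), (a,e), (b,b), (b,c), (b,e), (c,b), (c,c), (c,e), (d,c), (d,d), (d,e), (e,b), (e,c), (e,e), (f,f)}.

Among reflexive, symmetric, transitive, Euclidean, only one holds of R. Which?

Reflexive: yes — every world is R-related to itself.
Symmetric: no — a R b but not b R a.
Transitive: no — d R c and c R b, but not d R b.
Euclidean: no — a R b and a R a, but not b R a.
Only reflexive holds.

reflexive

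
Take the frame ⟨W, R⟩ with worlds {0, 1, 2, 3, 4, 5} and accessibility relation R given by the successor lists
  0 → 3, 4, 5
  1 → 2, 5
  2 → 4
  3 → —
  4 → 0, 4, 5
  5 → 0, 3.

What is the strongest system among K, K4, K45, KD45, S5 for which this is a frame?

Transitive (axiom 4): no — 1 R 2 and 2 R 4, but not 1 R 4.
Euclidean (axiom 5): no — 0 R 3 and 0 R 4, but not 3 R 4.
Serial (axiom D): no — 3 has no R-successor.
Reflexive (axiom T): no — 0 is not related to itself.
So F validates K; K4 would additionally require R to be transitive. The strongest is K.

K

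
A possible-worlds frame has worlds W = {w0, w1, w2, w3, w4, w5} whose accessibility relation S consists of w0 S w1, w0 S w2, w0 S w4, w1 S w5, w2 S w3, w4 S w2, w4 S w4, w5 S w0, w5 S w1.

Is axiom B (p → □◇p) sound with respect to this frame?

No

The schema B characterises exactly the symmetric frames.
Symmetric: no — w0 S w1 but not w1 S w0.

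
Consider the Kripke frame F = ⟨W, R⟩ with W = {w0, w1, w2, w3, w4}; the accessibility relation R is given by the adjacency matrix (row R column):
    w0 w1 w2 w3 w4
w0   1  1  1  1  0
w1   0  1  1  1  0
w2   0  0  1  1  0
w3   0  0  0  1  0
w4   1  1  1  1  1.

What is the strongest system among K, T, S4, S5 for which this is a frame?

Reflexive (axiom T): yes — every world is R-related to itself.
Transitive (axiom 4): yes — every two-step R-path is closed by a direct edge.
Euclidean (axiom 5): no — w0 R w2 and w0 R w1, but not w2 R w1.
So F validates K, T, S4; S5 would additionally require R to be Euclidean. The strongest is S4.

S4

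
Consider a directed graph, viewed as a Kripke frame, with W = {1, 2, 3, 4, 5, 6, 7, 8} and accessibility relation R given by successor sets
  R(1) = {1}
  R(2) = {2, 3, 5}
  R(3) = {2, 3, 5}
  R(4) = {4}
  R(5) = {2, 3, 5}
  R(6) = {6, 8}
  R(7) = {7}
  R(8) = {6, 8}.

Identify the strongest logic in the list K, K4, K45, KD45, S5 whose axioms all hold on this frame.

Transitive (axiom 4): yes — every two-step R-path is closed by a direct edge.
Euclidean (axiom 5): yes — any two successors of a common world are R-related.
Serial (axiom D): yes — every world has a successor (e.g. 1 R 1).
Reflexive (axiom T): yes — every world is R-related to itself.
So F validates K, K4, K45, KD45, S5. The strongest is S5.

S5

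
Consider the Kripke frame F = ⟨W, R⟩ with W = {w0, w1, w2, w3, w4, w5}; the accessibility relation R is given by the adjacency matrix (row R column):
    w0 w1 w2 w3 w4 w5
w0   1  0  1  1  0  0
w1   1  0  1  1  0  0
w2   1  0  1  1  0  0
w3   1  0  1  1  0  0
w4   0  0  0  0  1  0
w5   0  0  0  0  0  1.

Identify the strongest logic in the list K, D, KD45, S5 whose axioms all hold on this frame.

Serial (axiom D): yes — every world has a successor (e.g. w0 R w0).
Euclidean (axiom 5): yes — any two successors of a common world are R-related.
Transitive (axiom 4): yes — every two-step R-path is closed by a direct edge.
Reflexive (axiom T): no — w1 is not related to itself.
So F validates K, D, KD45; S5 would additionally require R to be reflexive. The strongest is KD45.

KD45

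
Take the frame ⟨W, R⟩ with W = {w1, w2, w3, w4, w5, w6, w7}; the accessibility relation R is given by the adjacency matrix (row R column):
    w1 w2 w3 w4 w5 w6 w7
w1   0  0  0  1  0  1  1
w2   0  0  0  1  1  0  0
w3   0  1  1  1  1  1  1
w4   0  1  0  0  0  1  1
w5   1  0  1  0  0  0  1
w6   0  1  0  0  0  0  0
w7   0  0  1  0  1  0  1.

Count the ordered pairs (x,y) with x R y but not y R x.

11

Enumerating: (w1,w4), (w1,w6), (w1,w7), (w2,w5), (w3,w2), (w3,w4), (w3,w6), (w4,w6), (w4,w7), (w5,w1), (w6,w2).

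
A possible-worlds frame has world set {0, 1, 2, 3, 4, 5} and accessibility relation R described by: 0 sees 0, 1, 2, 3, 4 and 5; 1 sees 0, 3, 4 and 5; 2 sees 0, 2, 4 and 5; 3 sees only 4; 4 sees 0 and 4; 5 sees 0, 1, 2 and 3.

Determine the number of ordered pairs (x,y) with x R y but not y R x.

Enumerating: (0,3), (1,3), (1,4), (2,4), (3,4), (5,3).

6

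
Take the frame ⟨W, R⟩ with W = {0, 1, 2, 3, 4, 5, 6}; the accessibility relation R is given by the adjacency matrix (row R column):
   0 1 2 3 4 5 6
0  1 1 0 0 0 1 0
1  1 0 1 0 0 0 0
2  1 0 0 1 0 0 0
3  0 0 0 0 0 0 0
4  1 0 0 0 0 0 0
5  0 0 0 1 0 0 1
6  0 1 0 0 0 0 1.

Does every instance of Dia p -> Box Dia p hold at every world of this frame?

No

The schema 5 characterises exactly the Euclidean frames.
Euclidean: no — 0 R 1 and 0 R 5, but not 1 R 5.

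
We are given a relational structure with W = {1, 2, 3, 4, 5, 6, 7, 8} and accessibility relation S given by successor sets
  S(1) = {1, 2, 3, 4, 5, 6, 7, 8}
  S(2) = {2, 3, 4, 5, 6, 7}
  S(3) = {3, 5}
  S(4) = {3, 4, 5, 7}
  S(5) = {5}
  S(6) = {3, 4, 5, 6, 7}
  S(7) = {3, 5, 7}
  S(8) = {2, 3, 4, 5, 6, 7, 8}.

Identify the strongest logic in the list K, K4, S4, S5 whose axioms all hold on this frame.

S4

Transitive (axiom 4): yes — every two-step S-path is closed by a direct edge.
Reflexive (axiom T): yes — every world is S-related to itself.
Euclidean (axiom 5): no — 1 S 2 and 1 S 8, but not 2 S 8.
So F validates K, K4, S4; S5 would additionally require S to be Euclidean. The strongest is S4.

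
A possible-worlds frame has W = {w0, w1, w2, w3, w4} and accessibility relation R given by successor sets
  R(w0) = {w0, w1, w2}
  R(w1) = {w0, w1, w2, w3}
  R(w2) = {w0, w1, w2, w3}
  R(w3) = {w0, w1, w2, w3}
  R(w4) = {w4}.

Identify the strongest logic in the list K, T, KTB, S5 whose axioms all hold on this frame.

T

Reflexive (axiom T): yes — every world is R-related to itself.
Symmetric (axiom B): no — w3 R w0 but not w0 R w3.
Euclidean (axiom 5): no — w1 R w0 and w1 R w3, but not w0 R w3.
So F validates K, T; KTB would additionally require R to be symmetric. The strongest is T.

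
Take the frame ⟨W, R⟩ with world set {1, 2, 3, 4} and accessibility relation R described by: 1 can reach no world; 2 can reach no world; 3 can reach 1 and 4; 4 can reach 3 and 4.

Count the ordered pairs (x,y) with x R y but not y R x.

Enumerating: (3,1).

1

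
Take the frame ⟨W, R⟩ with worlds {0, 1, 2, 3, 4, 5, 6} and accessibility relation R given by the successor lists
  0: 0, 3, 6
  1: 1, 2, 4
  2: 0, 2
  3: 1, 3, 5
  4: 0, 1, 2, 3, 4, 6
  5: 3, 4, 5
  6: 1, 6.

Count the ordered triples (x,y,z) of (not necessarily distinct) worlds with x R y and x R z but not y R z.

31

Enumerating: (0,3,0), (0,3,6), (0,6,0), (0,6,3), (1,2,1), (1,2,4), (2,0,2), (3,1,3), (3,1,5), (3,5,1), (4,0,1), (4,0,2), … and 19 more.
Total: 31.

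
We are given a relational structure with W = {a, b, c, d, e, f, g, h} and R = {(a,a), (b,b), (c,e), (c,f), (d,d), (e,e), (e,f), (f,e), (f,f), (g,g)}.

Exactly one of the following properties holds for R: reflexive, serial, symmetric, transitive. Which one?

transitive

Reflexive: no — c is not related to itself.
Serial: no — h has no R-successor.
Symmetric: no — c R e but not e R c.
Transitive: yes — every two-step R-path is closed by a direct edge.
Only transitive holds.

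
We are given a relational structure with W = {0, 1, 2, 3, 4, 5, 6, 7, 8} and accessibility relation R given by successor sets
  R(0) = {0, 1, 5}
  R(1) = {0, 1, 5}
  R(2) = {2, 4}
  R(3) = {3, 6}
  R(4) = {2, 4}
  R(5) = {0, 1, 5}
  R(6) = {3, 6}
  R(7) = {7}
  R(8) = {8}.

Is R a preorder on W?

Reflexive: yes — every world is R-related to itself.
Transitive: yes — every two-step R-path is closed by a direct edge.
So R is a preorder.

Yes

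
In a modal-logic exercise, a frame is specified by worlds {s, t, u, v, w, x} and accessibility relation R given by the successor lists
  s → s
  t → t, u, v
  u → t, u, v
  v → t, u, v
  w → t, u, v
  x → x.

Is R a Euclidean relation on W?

Euclidean: yes — any two successors of a common world are R-related.

Yes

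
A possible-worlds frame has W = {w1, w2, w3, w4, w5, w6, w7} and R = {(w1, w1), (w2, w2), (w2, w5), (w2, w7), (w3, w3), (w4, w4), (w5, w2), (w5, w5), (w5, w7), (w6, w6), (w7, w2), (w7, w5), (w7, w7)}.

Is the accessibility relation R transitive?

Transitive: yes — every two-step R-path is closed by a direct edge.

Yes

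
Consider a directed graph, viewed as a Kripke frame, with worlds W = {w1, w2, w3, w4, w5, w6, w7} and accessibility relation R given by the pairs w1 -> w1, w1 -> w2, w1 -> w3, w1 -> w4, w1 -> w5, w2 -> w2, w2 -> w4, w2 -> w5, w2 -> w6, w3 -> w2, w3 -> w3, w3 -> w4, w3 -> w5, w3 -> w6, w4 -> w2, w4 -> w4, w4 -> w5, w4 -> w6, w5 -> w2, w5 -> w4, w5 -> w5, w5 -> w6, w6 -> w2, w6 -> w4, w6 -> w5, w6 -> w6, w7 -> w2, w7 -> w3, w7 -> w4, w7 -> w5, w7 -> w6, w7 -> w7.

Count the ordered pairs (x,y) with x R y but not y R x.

Enumerating: (w1,w2), (w1,w3), (w1,w4), (w1,w5), (w3,w2), (w3,w4), (w3,w5), (w3,w6), (w7,w2), (w7,w3), (w7,w4), (w7,w5), (w7,w6).

13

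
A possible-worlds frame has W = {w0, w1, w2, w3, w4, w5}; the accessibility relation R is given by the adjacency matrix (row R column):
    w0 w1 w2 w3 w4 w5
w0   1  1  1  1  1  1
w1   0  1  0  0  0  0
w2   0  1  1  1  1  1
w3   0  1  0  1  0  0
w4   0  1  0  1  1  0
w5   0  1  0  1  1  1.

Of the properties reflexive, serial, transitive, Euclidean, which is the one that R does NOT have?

Reflexive: yes — every world is R-related to itself.
Serial: yes — every world has a successor (e.g. w0 R w0).
Transitive: yes — every two-step R-path is closed by a direct edge.
Euclidean: no — w0 R w1 and w0 R w2, but not w1 R w2.
Only Euclidean fails.

Euclidean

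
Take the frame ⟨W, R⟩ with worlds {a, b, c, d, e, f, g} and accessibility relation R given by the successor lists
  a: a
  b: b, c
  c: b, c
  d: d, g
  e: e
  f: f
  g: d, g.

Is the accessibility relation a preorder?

Yes

Reflexive: yes — every world is R-related to itself.
Transitive: yes — every two-step R-path is closed by a direct edge.
So R is a preorder.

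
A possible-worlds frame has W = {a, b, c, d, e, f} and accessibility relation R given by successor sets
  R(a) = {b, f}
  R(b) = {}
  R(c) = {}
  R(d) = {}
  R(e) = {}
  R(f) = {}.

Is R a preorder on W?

No

Reflexive: no — a is not related to itself.
Transitive: yes — every two-step R-path is closed by a direct edge.
So R is not a preorder.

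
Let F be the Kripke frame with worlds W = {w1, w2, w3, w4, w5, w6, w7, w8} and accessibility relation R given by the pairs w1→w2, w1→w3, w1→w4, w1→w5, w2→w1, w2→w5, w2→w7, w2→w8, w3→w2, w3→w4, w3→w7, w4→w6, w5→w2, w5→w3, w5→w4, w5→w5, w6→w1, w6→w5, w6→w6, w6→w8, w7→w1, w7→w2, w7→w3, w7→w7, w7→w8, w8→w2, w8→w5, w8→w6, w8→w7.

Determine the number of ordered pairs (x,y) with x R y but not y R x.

Enumerating: (w1,w3), (w1,w4), (w1,w5), (w3,w2), (w3,w4), (w4,w6), (w5,w3), (w5,w4), (w6,w1), (w6,w5), (w7,w1), (w8,w5).

12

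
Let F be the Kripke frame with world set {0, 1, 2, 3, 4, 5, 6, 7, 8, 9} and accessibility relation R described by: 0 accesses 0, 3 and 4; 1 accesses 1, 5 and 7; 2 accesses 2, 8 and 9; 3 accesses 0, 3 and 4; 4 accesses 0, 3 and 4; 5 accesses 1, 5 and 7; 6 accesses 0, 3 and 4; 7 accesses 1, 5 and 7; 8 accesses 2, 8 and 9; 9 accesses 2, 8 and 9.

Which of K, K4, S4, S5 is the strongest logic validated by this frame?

Transitive (axiom 4): yes — every two-step R-path is closed by a direct edge.
Reflexive (axiom T): no — 6 is not related to itself.
Euclidean (axiom 5): yes — any two successors of a common world are R-related.
So F validates K, K4; S4 would additionally require R to be reflexive. The strongest is K4.

K4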